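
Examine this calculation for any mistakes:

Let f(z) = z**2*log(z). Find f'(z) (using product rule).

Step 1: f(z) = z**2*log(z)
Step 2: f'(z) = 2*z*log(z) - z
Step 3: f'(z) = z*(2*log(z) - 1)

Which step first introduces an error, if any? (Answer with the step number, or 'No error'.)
Step 2

Step 2 is incorrect due to a sign flip.
The step shows: 2*z*log(z) - z
The correct value should be: 2*z*log(z) + z

Explanation: The sign of one term was flipped: the term z was incorrectly written as -z
The later steps are derived from this incorrect expression, so the error originates in Step 2.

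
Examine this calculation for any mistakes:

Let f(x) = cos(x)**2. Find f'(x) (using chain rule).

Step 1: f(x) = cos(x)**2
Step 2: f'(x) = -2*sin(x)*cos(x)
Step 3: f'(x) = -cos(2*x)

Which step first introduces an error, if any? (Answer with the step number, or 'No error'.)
Step 3

Step 3 is incorrect due to a wrong trig function.
The step shows: -cos(2*x)
The correct value should be: -sin(2*x)

Explanation: sin(2*x) was incorrectly written as cos(2*x): the term -sin(2*x) was incorrectly written as -cos(2*x)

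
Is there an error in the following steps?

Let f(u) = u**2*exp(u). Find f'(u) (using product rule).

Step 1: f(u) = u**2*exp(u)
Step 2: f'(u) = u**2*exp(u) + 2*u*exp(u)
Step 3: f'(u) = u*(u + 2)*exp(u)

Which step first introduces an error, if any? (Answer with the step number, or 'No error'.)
No error

All steps in this derivation are correct.
The final answer f'(u) = u*(u + 2)*exp(u) is valid.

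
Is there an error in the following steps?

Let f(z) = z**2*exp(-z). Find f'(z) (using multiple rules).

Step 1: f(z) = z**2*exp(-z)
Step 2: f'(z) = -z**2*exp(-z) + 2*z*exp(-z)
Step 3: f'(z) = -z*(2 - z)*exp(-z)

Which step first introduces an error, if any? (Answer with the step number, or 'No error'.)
Step 3

Step 3 is incorrect due to a sign flip.
The step shows: -z*(2 - z)*exp(-z)
The correct value should be: z*(2 - z)*exp(-z)

Explanation: The sign of the whole expression was flipped: the term z*(2 - z)*exp(-z) was incorrectly written as -z*(2 - z)*exp(-z)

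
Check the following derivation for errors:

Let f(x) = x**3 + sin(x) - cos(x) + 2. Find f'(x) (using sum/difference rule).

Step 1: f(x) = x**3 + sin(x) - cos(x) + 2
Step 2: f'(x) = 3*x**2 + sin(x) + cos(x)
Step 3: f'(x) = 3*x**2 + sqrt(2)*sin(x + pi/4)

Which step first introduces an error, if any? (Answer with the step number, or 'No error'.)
No error

All steps in this derivation are correct.
The final answer f'(x) = 3*x**2 + sqrt(2)*sin(x + pi/4) is valid.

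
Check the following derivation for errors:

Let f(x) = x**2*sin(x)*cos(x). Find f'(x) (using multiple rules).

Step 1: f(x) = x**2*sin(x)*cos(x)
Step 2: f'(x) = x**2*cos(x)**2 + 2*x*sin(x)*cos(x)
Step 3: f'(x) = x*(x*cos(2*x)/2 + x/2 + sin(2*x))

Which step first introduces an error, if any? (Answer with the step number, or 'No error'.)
Step 2

Step 2 is incorrect due to a dropped term.
The step shows: x**2*cos(x)**2 + 2*x*sin(x)*cos(x)
The correct value should be: -x**2*sin(x)**2 + x**2*cos(x)**2 + 2*x*sin(x)*cos(x)

Explanation: A term was dropped: the term -x**2*sin(x)**2 was incorrectly omitted
The later steps are derived from this incorrect expression, so the error originates in Step 2.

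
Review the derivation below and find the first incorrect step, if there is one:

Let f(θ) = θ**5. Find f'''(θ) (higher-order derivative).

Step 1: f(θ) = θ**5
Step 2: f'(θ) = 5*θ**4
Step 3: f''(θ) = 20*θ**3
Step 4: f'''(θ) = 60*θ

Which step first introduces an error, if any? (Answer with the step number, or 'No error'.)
Step 4

Step 4 is incorrect due to a wrong exponent.
The step shows: 60*θ
The correct value should be: 60*θ**2

Explanation: The exponent 2 on θ was incorrectly written as 1: the term 60*θ**2 was incorrectly written as 60*θ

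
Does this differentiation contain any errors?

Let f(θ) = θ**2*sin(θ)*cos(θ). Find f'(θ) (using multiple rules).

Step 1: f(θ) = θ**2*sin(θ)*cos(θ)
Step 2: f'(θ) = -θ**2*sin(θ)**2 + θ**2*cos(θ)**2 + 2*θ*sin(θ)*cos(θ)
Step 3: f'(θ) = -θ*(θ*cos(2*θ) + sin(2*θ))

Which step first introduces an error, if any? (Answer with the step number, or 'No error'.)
Step 3

Step 3 is incorrect due to a sign flip.
The step shows: -θ*(θ*cos(2*θ) + sin(2*θ))
The correct value should be: θ*(θ*cos(2*θ) + sin(2*θ))

Explanation: The sign of the whole expression was flipped: the term θ*(θ*cos(2*θ) + sin(2*θ)) was incorrectly written as -θ*(θ*cos(2*θ) + sin(2*θ))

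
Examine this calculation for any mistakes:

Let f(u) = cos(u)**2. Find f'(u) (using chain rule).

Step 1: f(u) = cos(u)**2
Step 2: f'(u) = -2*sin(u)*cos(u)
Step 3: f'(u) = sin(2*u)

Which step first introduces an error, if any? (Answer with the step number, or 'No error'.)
Step 3

Step 3 is incorrect due to a sign flip.
The step shows: sin(2*u)
The correct value should be: -sin(2*u)

Explanation: The sign of the whole expression was flipped: the term -sin(2*u) was incorrectly written as sin(2*u)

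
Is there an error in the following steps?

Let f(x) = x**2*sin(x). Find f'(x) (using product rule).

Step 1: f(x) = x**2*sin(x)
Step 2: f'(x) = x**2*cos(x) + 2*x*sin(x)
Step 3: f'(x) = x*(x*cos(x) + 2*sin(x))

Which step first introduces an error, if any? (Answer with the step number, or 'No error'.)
No error

All steps in this derivation are correct.
The final answer f'(x) = x*(x*cos(x) + 2*sin(x)) is valid.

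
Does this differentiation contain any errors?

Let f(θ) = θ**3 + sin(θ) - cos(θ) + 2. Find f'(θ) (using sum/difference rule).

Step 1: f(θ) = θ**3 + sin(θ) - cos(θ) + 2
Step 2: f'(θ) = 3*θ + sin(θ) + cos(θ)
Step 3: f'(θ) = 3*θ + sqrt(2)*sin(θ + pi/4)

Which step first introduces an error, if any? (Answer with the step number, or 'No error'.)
Step 2

Step 2 is incorrect due to a wrong exponent.
The step shows: 3*θ + sin(θ) + cos(θ)
The correct value should be: 3*θ**2 + sin(θ) + cos(θ)

Explanation: The exponent 2 on θ was incorrectly written as 1: the term 3*θ**2 was incorrectly written as 3*θ
The later steps are derived from this incorrect expression, so the error originates in Step 2.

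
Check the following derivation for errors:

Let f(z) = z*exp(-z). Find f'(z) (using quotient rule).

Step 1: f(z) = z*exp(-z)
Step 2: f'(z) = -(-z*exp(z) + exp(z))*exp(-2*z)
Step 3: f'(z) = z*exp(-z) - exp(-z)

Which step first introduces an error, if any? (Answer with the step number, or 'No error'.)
Step 2

Step 2 is incorrect due to a sign flip.
The step shows: -(-z*exp(z) + exp(z))*exp(-2*z)
The correct value should be: (-z*exp(z) + exp(z))*exp(-2*z)

Explanation: The sign of the whole expression was flipped: the term (-z*exp(z) + exp(z))*exp(-2*z) was incorrectly written as -(-z*exp(z) + exp(z))*exp(-2*z)
The later steps are derived from this incorrect expression, so the error originates in Step 2.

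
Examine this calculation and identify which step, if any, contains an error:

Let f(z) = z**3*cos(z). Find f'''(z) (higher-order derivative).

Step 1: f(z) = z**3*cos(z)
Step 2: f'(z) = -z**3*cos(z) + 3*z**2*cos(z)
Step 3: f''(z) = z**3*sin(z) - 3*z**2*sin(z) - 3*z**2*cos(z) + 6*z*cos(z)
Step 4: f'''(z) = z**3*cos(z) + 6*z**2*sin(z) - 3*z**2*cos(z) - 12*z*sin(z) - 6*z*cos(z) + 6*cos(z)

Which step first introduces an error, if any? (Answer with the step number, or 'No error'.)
Step 2

Step 2 is incorrect due to a wrong trig function.
The step shows: -z**3*cos(z) + 3*z**2*cos(z)
The correct value should be: -z**3*sin(z) + 3*z**2*cos(z)

Explanation: sin(z) was incorrectly written as cos(z): the term -z**3*sin(z) was incorrectly written as -z**3*cos(z)
The later steps are derived from this incorrect expression, so the error originates in Step 2.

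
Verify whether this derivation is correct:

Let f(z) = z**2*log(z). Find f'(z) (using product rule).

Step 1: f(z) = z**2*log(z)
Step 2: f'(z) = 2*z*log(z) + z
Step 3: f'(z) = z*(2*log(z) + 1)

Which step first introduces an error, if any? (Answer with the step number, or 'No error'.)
No error

All steps in this derivation are correct.
The final answer f'(z) = z*(2*log(z) + 1) is valid.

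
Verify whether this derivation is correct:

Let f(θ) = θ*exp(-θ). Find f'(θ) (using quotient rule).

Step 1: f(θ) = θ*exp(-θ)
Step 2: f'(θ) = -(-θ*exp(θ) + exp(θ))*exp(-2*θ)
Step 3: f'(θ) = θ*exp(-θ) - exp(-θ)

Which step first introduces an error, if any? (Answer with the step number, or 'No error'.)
Step 2

Step 2 is incorrect due to a sign flip.
The step shows: -(-θ*exp(θ) + exp(θ))*exp(-2*θ)
The correct value should be: (-θ*exp(θ) + exp(θ))*exp(-2*θ)

Explanation: The sign of the whole expression was flipped: the term (-θ*exp(θ) + exp(θ))*exp(-2*θ) was incorrectly written as -(-θ*exp(θ) + exp(θ))*exp(-2*θ)
The later steps are derived from this incorrect expression, so the error originates in Step 2.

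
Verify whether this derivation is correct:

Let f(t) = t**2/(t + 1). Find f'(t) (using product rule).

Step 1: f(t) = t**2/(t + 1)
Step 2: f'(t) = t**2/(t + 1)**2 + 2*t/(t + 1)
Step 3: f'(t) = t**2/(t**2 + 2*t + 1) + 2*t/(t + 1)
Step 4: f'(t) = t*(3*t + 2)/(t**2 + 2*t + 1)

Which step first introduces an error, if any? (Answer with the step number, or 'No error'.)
Step 2

Step 2 is incorrect due to a sign flip.
The step shows: t**2/(t + 1)**2 + 2*t/(t + 1)
The correct value should be: -t**2/(t + 1)**2 + 2*t/(t + 1)

Explanation: The sign of one term was flipped: the term -t**2/(t + 1)**2 was incorrectly written as t**2/(t + 1)**2
The later steps are derived from this incorrect expression, so the error originates in Step 2.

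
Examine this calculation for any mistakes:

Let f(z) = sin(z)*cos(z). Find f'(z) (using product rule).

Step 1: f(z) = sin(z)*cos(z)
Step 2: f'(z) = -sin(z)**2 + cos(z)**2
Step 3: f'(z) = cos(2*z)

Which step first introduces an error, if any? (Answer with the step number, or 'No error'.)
No error

All steps in this derivation are correct.
The final answer f'(z) = cos(2*z) is valid.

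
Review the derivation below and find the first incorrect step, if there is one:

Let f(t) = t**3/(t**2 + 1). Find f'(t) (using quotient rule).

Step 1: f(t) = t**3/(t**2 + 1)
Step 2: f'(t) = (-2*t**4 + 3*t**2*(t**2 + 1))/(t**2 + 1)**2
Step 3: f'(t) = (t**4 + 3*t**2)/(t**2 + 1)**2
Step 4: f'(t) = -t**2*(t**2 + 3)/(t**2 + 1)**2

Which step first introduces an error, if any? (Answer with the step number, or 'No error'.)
Step 4

Step 4 is incorrect due to a sign flip.
The step shows: -t**2*(t**2 + 3)/(t**2 + 1)**2
The correct value should be: t**2*(t**2 + 3)/(t**2 + 1)**2

Explanation: The sign of the whole expression was flipped: the term t**2*(t**2 + 3)/(t**2 + 1)**2 was incorrectly written as -t**2*(t**2 + 3)/(t**2 + 1)**2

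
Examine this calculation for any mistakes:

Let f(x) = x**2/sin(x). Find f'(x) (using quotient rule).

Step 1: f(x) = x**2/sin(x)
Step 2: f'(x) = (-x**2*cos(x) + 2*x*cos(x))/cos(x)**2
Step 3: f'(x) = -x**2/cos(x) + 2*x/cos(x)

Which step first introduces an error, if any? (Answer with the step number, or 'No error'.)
Step 2

Step 2 is incorrect due to a wrong trig function.
The step shows: (-x**2*cos(x) + 2*x*cos(x))/cos(x)**2
The correct value should be: (-x**2*cos(x) + 2*x*sin(x))/sin(x)**2

Explanation: sin(x) was incorrectly written as cos(x): the term (-x**2*cos(x) + 2*x*sin(x))/sin(x)**2 was incorrectly written as (-x**2*cos(x) + 2*x*cos(x))/cos(x)**2
The later steps are derived from this incorrect expression, so the error originates in Step 2.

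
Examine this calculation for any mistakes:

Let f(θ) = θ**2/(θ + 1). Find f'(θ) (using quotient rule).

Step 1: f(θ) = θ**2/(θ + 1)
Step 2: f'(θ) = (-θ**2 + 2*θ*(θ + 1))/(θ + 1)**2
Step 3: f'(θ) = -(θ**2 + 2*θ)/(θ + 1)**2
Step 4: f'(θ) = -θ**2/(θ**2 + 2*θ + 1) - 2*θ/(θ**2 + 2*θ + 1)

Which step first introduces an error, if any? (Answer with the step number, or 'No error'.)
Step 3

Step 3 is incorrect due to a sign flip.
The step shows: -(θ**2 + 2*θ)/(θ + 1)**2
The correct value should be: (θ**2 + 2*θ)/(θ + 1)**2

Explanation: The sign of the whole expression was flipped: the term (θ**2 + 2*θ)/(θ + 1)**2 was incorrectly written as -(θ**2 + 2*θ)/(θ + 1)**2
The later steps are derived from this incorrect expression, so the error originates in Step 3.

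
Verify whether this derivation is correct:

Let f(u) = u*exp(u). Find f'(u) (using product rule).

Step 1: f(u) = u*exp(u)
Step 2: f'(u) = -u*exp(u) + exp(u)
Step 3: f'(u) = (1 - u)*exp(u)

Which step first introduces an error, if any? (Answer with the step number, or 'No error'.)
Step 2

Step 2 is incorrect due to a sign flip.
The step shows: -u*exp(u) + exp(u)
The correct value should be: u*exp(u) + exp(u)

Explanation: The sign of one term was flipped: the term u*exp(u) was incorrectly written as -u*exp(u)
The later steps are derived from this incorrect expression, so the error originates in Step 2.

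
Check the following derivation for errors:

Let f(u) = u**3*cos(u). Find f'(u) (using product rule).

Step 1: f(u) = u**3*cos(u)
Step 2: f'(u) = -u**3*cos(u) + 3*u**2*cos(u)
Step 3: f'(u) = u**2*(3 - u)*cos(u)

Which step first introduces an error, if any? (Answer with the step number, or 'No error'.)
Step 2

Step 2 is incorrect due to a wrong trig function.
The step shows: -u**3*cos(u) + 3*u**2*cos(u)
The correct value should be: -u**3*sin(u) + 3*u**2*cos(u)

Explanation: sin(u) was incorrectly written as cos(u): the term -u**3*sin(u) was incorrectly written as -u**3*cos(u)
The later steps are derived from this incorrect expression, so the error originates in Step 2.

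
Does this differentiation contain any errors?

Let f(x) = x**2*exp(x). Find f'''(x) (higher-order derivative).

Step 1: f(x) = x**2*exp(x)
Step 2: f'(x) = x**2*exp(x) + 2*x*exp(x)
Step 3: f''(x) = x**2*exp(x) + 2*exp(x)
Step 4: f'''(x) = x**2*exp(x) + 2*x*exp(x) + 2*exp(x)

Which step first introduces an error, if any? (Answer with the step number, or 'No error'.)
Step 3

Step 3 is incorrect due to a dropped term.
The step shows: x**2*exp(x) + 2*exp(x)
The correct value should be: x**2*exp(x) + 4*x*exp(x) + 2*exp(x)

Explanation: A term was dropped: the term 4*x*exp(x) was incorrectly omitted
The later steps are derived from this incorrect expression, so the error originates in Step 3.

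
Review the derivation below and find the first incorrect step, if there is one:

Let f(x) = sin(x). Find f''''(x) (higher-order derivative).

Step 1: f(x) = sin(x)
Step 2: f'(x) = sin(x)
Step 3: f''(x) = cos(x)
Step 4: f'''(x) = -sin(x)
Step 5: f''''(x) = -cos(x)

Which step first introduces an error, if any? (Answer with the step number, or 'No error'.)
Step 2

Step 2 is incorrect due to a wrong trig function.
The step shows: sin(x)
The correct value should be: cos(x)

Explanation: cos(x) was incorrectly written as sin(x): the term cos(x) was incorrectly written as sin(x)
The later steps are derived from this incorrect expression, so the error originates in Step 2.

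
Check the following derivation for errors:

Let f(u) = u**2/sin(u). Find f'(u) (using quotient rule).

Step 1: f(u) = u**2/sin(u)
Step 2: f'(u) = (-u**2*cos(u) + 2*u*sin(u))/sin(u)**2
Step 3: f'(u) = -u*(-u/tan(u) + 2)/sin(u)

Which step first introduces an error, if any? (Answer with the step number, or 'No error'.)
Step 3

Step 3 is incorrect due to a sign flip.
The step shows: -u*(-u/tan(u) + 2)/sin(u)
The correct value should be: u*(-u/tan(u) + 2)/sin(u)

Explanation: The sign of the whole expression was flipped: the term u*(-u/tan(u) + 2)/sin(u) was incorrectly written as -u*(-u/tan(u) + 2)/sin(u)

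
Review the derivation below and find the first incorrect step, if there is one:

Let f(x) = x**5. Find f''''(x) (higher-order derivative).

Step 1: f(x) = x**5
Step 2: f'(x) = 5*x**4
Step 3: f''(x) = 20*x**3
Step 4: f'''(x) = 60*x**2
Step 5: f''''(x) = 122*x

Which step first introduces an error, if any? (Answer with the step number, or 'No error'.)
Step 5

Step 5 is incorrect due to a wrong coefficient.
The step shows: 122*x
The correct value should be: 120*x

Explanation: The coefficient 120 was incorrectly written as 122: the term 120*x was incorrectly written as 122*x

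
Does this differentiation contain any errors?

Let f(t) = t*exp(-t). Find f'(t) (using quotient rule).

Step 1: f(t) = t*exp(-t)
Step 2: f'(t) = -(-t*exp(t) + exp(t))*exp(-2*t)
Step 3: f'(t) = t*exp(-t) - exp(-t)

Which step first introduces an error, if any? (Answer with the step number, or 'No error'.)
Step 2

Step 2 is incorrect due to a sign flip.
The step shows: -(-t*exp(t) + exp(t))*exp(-2*t)
The correct value should be: (-t*exp(t) + exp(t))*exp(-2*t)

Explanation: The sign of the whole expression was flipped: the term (-t*exp(t) + exp(t))*exp(-2*t) was incorrectly written as -(-t*exp(t) + exp(t))*exp(-2*t)
The later steps are derived from this incorrect expression, so the error originates in Step 2.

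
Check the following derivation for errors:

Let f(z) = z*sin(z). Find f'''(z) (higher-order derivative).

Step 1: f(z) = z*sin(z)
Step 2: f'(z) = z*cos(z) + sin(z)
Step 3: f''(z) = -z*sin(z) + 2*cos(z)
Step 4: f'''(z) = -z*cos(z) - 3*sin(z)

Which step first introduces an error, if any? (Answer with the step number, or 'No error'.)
No error

All steps in this derivation are correct.
The final answer f'''(z) = -z*cos(z) - 3*sin(z) is valid.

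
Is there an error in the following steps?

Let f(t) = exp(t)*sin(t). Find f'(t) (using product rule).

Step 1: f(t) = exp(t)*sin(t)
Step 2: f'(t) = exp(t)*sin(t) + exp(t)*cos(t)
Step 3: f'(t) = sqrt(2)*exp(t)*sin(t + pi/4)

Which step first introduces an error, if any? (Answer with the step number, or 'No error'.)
No error

All steps in this derivation are correct.
The final answer f'(t) = sqrt(2)*exp(t)*sin(t + pi/4) is valid.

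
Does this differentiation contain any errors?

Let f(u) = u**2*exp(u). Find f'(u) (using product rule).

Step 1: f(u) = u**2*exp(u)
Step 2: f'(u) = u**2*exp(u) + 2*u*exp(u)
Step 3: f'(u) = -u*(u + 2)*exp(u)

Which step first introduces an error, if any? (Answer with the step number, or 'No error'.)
Step 3

Step 3 is incorrect due to a sign flip.
The step shows: -u*(u + 2)*exp(u)
The correct value should be: u*(u + 2)*exp(u)

Explanation: The sign of the whole expression was flipped: the term u*(u + 2)*exp(u) was incorrectly written as -u*(u + 2)*exp(u)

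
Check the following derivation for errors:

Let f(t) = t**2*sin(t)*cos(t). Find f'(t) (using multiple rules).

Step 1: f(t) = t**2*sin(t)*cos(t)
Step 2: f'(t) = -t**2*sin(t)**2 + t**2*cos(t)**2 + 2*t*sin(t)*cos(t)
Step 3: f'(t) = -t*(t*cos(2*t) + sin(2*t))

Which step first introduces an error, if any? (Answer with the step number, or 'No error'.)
Step 3

Step 3 is incorrect due to a sign flip.
The step shows: -t*(t*cos(2*t) + sin(2*t))
The correct value should be: t*(t*cos(2*t) + sin(2*t))

Explanation: The sign of the whole expression was flipped: the term t*(t*cos(2*t) + sin(2*t)) was incorrectly written as -t*(t*cos(2*t) + sin(2*t))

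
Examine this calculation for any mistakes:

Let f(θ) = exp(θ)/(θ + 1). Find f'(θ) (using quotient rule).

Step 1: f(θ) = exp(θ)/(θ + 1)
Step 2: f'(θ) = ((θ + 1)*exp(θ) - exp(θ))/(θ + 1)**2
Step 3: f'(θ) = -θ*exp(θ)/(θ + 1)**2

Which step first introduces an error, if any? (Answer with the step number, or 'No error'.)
Step 3

Step 3 is incorrect due to a sign flip.
The step shows: -θ*exp(θ)/(θ + 1)**2
The correct value should be: θ*exp(θ)/(θ + 1)**2

Explanation: The sign of the whole expression was flipped: the term θ*exp(θ)/(θ + 1)**2 was incorrectly written as -θ*exp(θ)/(θ + 1)**2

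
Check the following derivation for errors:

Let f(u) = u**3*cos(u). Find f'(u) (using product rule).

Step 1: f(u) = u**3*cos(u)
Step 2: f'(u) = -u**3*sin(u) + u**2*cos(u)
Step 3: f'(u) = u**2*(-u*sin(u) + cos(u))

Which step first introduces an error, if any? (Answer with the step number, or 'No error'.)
Step 2

Step 2 is incorrect due to a wrong coefficient.
The step shows: -u**3*sin(u) + u**2*cos(u)
The correct value should be: -u**3*sin(u) + 3*u**2*cos(u)

Explanation: The coefficient 3 was incorrectly written as 1: the term 3*u**2*cos(u) was incorrectly written as u**2*cos(u)
The later steps are derived from this incorrect expression, so the error originates in Step 2.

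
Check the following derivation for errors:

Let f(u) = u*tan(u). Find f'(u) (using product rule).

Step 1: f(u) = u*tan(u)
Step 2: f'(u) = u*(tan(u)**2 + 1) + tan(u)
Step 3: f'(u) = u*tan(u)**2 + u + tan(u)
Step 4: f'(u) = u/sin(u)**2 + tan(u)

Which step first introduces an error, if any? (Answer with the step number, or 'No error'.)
Step 4

Step 4 is incorrect due to a wrong trig function.
The step shows: u/sin(u)**2 + tan(u)
The correct value should be: u/cos(u)**2 + tan(u)

Explanation: cos(u) was incorrectly written as sin(u): the term u/cos(u)**2 was incorrectly written as u/sin(u)**2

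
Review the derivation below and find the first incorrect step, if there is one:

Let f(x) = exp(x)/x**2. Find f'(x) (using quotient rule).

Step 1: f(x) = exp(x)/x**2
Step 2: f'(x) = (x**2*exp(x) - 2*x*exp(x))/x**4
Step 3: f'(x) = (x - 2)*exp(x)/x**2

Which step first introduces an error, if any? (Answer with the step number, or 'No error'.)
Step 3

Step 3 is incorrect due to a wrong exponent.
The step shows: (x - 2)*exp(x)/x**2
The correct value should be: (x - 2)*exp(x)/x**3

Explanation: The exponent -3 on x was incorrectly written as -2: the term (x - 2)*exp(x)/x**3 was incorrectly written as (x - 2)*exp(x)/x**2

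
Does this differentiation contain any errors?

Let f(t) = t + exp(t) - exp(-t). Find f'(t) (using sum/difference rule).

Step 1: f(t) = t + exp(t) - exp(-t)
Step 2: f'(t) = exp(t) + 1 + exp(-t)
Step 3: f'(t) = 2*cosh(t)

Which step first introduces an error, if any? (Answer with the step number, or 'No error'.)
Step 3

Step 3 is incorrect due to a dropped term.
The step shows: 2*cosh(t)
The correct value should be: 2*cosh(t) + 1

Explanation: A term was dropped: the term 1 was incorrectly omitted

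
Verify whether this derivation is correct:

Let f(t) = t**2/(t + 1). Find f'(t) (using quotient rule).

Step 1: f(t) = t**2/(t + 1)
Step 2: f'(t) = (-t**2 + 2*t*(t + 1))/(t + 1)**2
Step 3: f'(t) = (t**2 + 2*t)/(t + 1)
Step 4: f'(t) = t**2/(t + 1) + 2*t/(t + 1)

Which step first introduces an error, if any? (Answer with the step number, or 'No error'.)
Step 3

Step 3 is incorrect due to a wrong exponent.
The step shows: (t**2 + 2*t)/(t + 1)
The correct value should be: (t**2 + 2*t)/(t + 1)**2

Explanation: The exponent -2 on t + 1 was incorrectly written as -1: the term (t**2 + 2*t)/(t + 1)**2 was incorrectly written as (t**2 + 2*t)/(t + 1)
The later steps are derived from this incorrect expression, so the error originates in Step 3.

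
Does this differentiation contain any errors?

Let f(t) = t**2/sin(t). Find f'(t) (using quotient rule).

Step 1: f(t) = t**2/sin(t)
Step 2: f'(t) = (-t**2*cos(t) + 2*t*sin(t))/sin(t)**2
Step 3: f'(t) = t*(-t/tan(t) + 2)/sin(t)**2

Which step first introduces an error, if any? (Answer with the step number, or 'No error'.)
Step 3

Step 3 is incorrect due to a wrong exponent.
The step shows: t*(-t/tan(t) + 2)/sin(t)**2
The correct value should be: t*(-t/tan(t) + 2)/sin(t)

Explanation: The exponent -1 on sin(t) was incorrectly written as -2: the term t*(-t/tan(t) + 2)/sin(t) was incorrectly written as t*(-t/tan(t) + 2)/sin(t)**2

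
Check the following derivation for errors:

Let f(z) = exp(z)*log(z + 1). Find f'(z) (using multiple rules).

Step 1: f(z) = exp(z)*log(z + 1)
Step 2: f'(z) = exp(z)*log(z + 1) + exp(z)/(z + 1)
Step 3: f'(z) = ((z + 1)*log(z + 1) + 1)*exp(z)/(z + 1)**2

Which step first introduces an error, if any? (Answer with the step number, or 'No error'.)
Step 3

Step 3 is incorrect due to a wrong exponent.
The step shows: ((z + 1)*log(z + 1) + 1)*exp(z)/(z + 1)**2
The correct value should be: ((z + 1)*log(z + 1) + 1)*exp(z)/(z + 1)

Explanation: The exponent -1 on z + 1 was incorrectly written as -2: the term ((z + 1)*log(z + 1) + 1)*exp(z)/(z + 1) was incorrectly written as ((z + 1)*log(z + 1) + 1)*exp(z)/(z + 1)**2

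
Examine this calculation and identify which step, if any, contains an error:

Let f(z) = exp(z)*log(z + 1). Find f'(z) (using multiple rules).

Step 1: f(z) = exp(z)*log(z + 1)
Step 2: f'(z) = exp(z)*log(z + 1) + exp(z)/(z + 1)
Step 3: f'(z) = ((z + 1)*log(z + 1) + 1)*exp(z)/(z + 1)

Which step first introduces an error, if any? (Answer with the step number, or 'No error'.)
No error

All steps in this derivation are correct.
The final answer f'(z) = ((z + 1)*log(z + 1) + 1)*exp(z)/(z + 1) is valid.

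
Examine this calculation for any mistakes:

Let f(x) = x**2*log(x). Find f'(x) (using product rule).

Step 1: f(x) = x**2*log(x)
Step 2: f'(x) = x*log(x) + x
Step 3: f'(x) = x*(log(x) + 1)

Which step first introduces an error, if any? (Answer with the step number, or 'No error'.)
Step 2

Step 2 is incorrect due to a wrong coefficient.
The step shows: x*log(x) + x
The correct value should be: 2*x*log(x) + x

Explanation: The coefficient 2 was incorrectly written as 1: the term 2*x*log(x) was incorrectly written as x*log(x)
The later steps are derived from this incorrect expression, so the error originates in Step 2.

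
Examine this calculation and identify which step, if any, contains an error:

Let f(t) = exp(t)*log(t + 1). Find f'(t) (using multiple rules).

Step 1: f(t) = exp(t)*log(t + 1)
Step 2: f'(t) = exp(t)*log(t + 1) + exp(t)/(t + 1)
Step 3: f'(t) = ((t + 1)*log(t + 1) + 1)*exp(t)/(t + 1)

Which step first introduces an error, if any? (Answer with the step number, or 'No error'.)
No error

All steps in this derivation are correct.
The final answer f'(t) = ((t + 1)*log(t + 1) + 1)*exp(t)/(t + 1) is valid.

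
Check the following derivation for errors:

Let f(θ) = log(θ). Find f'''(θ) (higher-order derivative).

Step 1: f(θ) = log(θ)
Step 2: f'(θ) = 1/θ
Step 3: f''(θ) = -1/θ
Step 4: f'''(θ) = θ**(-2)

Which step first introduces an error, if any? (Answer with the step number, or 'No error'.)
Step 3

Step 3 is incorrect due to a wrong exponent.
The step shows: -1/θ
The correct value should be: -1/θ**2

Explanation: The exponent -2 on θ was incorrectly written as -1: the term -1/θ**2 was incorrectly written as -1/θ
The later steps are derived from this incorrect expression, so the error originates in Step 3.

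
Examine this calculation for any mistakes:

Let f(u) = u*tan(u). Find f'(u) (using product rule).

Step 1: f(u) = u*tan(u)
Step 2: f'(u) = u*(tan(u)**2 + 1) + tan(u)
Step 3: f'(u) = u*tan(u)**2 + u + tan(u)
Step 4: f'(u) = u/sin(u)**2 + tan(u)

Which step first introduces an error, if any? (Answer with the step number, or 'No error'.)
Step 4

Step 4 is incorrect due to a wrong trig function.
The step shows: u/sin(u)**2 + tan(u)
The correct value should be: u/cos(u)**2 + tan(u)

Explanation: cos(u) was incorrectly written as sin(u): the term u/cos(u)**2 was incorrectly written as u/sin(u)**2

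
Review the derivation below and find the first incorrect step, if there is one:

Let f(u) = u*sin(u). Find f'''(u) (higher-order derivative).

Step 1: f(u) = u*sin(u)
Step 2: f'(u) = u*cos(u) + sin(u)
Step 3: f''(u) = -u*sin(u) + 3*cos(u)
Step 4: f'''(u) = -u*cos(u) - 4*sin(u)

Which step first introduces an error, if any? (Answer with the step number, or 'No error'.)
Step 3

Step 3 is incorrect due to a wrong coefficient.
The step shows: -u*sin(u) + 3*cos(u)
The correct value should be: -u*sin(u) + 2*cos(u)

Explanation: The coefficient 2 was incorrectly written as 3: the term 2*cos(u) was incorrectly written as 3*cos(u)
The later steps are derived from this incorrect expression, so the error originates in Step 3.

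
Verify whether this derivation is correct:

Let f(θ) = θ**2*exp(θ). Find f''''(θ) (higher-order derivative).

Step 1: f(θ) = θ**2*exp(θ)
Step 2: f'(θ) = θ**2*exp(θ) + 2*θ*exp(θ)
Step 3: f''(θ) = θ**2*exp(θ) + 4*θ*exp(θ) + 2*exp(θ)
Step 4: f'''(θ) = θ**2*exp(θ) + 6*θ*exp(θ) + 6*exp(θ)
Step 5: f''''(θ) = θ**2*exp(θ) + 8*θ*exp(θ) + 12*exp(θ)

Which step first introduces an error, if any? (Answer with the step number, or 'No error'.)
No error

All steps in this derivation are correct.
The final answer f''''(θ) = θ**2*exp(θ) + 8*θ*exp(θ) + 12*exp(θ) is valid.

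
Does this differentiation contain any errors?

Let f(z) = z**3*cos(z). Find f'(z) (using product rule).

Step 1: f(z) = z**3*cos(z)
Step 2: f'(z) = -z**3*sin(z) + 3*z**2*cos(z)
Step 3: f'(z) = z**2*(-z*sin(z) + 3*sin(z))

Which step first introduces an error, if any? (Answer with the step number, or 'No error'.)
Step 3

Step 3 is incorrect due to a wrong trig function.
The step shows: z**2*(-z*sin(z) + 3*sin(z))
The correct value should be: z**2*(-z*sin(z) + 3*cos(z))

Explanation: cos(z) was incorrectly written as sin(z): the term z**2*(-z*sin(z) + 3*cos(z)) was incorrectly written as z**2*(-z*sin(z) + 3*sin(z))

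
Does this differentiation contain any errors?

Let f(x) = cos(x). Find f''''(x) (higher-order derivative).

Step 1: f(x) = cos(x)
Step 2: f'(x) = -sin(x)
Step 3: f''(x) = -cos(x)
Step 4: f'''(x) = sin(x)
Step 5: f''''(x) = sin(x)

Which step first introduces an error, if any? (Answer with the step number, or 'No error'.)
Step 5

Step 5 is incorrect due to a wrong trig function.
The step shows: sin(x)
The correct value should be: cos(x)

Explanation: cos(x) was incorrectly written as sin(x): the term cos(x) was incorrectly written as sin(x)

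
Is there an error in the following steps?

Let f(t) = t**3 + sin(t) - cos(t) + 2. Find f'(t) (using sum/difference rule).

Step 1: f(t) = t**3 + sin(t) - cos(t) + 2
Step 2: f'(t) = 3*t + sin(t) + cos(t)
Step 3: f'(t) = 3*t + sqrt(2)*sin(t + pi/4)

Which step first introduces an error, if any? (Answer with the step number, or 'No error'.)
Step 2

Step 2 is incorrect due to a wrong exponent.
The step shows: 3*t + sin(t) + cos(t)
The correct value should be: 3*t**2 + sin(t) + cos(t)

Explanation: The exponent 2 on t was incorrectly written as 1: the term 3*t**2 was incorrectly written as 3*t
The later steps are derived from this incorrect expression, so the error originates in Step 2.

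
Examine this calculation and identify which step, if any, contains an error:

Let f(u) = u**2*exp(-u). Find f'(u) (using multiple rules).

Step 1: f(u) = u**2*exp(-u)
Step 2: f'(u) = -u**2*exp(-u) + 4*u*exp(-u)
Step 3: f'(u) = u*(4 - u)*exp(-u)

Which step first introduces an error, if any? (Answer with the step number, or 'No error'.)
Step 2

Step 2 is incorrect due to a wrong coefficient.
The step shows: -u**2*exp(-u) + 4*u*exp(-u)
The correct value should be: -u**2*exp(-u) + 2*u*exp(-u)

Explanation: The coefficient 2 was incorrectly written as 4: the term 2*u*exp(-u) was incorrectly written as 4*u*exp(-u)
The later steps are derived from this incorrect expression, so the error originates in Step 2.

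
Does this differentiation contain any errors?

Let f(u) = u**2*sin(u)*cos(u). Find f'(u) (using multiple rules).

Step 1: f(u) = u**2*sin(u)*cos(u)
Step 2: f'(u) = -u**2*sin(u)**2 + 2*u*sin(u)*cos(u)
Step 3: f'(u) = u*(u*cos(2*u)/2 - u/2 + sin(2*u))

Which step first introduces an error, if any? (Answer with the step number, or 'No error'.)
Step 2

Step 2 is incorrect due to a dropped term.
The step shows: -u**2*sin(u)**2 + 2*u*sin(u)*cos(u)
The correct value should be: -u**2*sin(u)**2 + u**2*cos(u)**2 + 2*u*sin(u)*cos(u)

Explanation: A term was dropped: the term u**2*cos(u)**2 was incorrectly omitted
The later steps are derived from this incorrect expression, so the error originates in Step 2.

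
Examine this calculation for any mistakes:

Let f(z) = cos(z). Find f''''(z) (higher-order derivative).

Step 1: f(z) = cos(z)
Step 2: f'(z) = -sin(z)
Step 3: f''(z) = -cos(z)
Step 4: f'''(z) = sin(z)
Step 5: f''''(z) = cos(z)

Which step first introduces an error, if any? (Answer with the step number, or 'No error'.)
No error

All steps in this derivation are correct.
The final answer f''''(z) = cos(z) is valid.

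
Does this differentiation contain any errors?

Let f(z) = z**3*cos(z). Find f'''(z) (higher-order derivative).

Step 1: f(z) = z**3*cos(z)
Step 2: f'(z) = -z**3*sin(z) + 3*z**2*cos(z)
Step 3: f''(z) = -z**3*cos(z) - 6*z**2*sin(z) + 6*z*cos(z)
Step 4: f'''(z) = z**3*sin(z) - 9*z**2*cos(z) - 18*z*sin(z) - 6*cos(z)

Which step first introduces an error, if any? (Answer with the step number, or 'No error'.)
Step 4

Step 4 is incorrect due to a sign flip.
The step shows: z**3*sin(z) - 9*z**2*cos(z) - 18*z*sin(z) - 6*cos(z)
The correct value should be: z**3*sin(z) - 9*z**2*cos(z) - 18*z*sin(z) + 6*cos(z)

Explanation: The sign of one term was flipped: the term 6*cos(z) was incorrectly written as -6*cos(z)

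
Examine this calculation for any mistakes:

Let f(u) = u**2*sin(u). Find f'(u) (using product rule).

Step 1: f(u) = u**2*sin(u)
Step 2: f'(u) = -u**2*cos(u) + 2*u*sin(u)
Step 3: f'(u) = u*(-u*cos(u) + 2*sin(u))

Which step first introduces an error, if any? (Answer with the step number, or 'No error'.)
Step 2

Step 2 is incorrect due to a sign flip.
The step shows: -u**2*cos(u) + 2*u*sin(u)
The correct value should be: u**2*cos(u) + 2*u*sin(u)

Explanation: The sign of one term was flipped: the term u**2*cos(u) was incorrectly written as -u**2*cos(u)
The later steps are derived from this incorrect expression, so the error originates in Step 2.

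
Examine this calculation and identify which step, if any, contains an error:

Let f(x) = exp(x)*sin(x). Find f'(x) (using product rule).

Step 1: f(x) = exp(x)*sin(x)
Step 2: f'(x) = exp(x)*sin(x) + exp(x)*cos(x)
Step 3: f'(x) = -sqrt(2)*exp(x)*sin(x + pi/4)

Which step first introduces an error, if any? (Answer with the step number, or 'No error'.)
Step 3

Step 3 is incorrect due to a sign flip.
The step shows: -sqrt(2)*exp(x)*sin(x + pi/4)
The correct value should be: sqrt(2)*exp(x)*sin(x + pi/4)

Explanation: The sign of the whole expression was flipped: the term sqrt(2)*exp(x)*sin(x + pi/4) was incorrectly written as -sqrt(2)*exp(x)*sin(x + pi/4)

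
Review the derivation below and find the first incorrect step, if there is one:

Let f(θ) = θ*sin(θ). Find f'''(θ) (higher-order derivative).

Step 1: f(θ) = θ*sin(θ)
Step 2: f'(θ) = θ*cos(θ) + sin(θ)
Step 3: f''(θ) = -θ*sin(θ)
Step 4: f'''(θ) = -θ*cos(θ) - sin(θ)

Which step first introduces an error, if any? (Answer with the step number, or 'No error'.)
Step 3

Step 3 is incorrect due to a dropped term.
The step shows: -θ*sin(θ)
The correct value should be: -θ*sin(θ) + 2*cos(θ)

Explanation: A term was dropped: the term 2*cos(θ) was incorrectly omitted
The later steps are derived from this incorrect expression, so the error originates in Step 3.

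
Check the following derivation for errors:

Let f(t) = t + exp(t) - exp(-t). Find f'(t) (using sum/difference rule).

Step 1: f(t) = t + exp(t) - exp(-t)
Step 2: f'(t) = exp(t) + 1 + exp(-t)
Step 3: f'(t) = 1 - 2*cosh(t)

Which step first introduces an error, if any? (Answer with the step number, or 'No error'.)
Step 3

Step 3 is incorrect due to a sign flip.
The step shows: 1 - 2*cosh(t)
The correct value should be: 2*cosh(t) + 1

Explanation: The sign of one term was flipped: the term 2*cosh(t) was incorrectly written as -2*cosh(t)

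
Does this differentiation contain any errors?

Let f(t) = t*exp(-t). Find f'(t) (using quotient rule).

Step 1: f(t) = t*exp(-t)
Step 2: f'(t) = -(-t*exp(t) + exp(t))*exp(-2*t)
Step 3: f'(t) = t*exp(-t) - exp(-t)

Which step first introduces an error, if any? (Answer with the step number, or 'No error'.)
Step 2

Step 2 is incorrect due to a sign flip.
The step shows: -(-t*exp(t) + exp(t))*exp(-2*t)
The correct value should be: (-t*exp(t) + exp(t))*exp(-2*t)

Explanation: The sign of the whole expression was flipped: the term (-t*exp(t) + exp(t))*exp(-2*t) was incorrectly written as -(-t*exp(t) + exp(t))*exp(-2*t)
The later steps are derived from this incorrect expression, so the error originates in Step 2.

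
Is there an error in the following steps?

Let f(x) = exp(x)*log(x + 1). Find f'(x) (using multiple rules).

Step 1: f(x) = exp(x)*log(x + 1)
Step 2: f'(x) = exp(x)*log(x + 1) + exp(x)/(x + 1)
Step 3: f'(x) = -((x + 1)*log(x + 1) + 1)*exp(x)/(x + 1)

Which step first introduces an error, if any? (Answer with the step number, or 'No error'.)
Step 3

Step 3 is incorrect due to a sign flip.
The step shows: -((x + 1)*log(x + 1) + 1)*exp(x)/(x + 1)
The correct value should be: ((x + 1)*log(x + 1) + 1)*exp(x)/(x + 1)

Explanation: The sign of the whole expression was flipped: the term ((x + 1)*log(x + 1) + 1)*exp(x)/(x + 1) was incorrectly written as -((x + 1)*log(x + 1) + 1)*exp(x)/(x + 1)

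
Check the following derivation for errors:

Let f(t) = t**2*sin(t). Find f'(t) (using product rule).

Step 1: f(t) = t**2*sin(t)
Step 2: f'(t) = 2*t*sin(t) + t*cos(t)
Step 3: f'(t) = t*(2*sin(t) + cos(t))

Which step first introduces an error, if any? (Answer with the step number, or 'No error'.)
Step 2

Step 2 is incorrect due to a wrong exponent.
The step shows: 2*t*sin(t) + t*cos(t)
The correct value should be: t**2*cos(t) + 2*t*sin(t)

Explanation: The exponent 2 on t was incorrectly written as 1: the term t**2*cos(t) was incorrectly written as t*cos(t)
The later steps are derived from this incorrect expression, so the error originates in Step 2.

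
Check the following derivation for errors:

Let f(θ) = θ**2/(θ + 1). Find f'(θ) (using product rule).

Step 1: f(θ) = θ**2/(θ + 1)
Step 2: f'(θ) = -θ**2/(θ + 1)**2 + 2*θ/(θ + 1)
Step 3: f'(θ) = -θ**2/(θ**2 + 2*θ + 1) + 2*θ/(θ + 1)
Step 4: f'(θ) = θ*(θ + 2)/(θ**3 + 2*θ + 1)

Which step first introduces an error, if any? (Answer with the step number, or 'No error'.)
Step 4

Step 4 is incorrect due to a wrong exponent.
The step shows: θ*(θ + 2)/(θ**3 + 2*θ + 1)
The correct value should be: θ*(θ + 2)/(θ**2 + 2*θ + 1)

Explanation: The exponent 2 on θ was incorrectly written as 3: the term θ*(θ + 2)/(θ**2 + 2*θ + 1) was incorrectly written as θ*(θ + 2)/(θ**3 + 2*θ + 1)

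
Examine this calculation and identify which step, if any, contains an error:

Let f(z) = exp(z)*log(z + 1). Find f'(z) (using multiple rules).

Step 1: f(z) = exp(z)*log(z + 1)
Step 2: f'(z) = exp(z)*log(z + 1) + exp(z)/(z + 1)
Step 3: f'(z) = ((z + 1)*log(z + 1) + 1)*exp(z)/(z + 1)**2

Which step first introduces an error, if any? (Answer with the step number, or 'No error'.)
Step 3

Step 3 is incorrect due to a wrong exponent.
The step shows: ((z + 1)*log(z + 1) + 1)*exp(z)/(z + 1)**2
The correct value should be: ((z + 1)*log(z + 1) + 1)*exp(z)/(z + 1)

Explanation: The exponent -1 on z + 1 was incorrectly written as -2: the term ((z + 1)*log(z + 1) + 1)*exp(z)/(z + 1) was incorrectly written as ((z + 1)*log(z + 1) + 1)*exp(z)/(z + 1)**2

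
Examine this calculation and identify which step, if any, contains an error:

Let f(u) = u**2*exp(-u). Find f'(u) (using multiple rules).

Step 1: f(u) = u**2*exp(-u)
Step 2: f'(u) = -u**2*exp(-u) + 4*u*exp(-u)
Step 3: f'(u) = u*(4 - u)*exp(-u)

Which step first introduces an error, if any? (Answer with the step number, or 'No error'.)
Step 2

Step 2 is incorrect due to a wrong coefficient.
The step shows: -u**2*exp(-u) + 4*u*exp(-u)
The correct value should be: -u**2*exp(-u) + 2*u*exp(-u)

Explanation: The coefficient 2 was incorrectly written as 4: the term 2*u*exp(-u) was incorrectly written as 4*u*exp(-u)
The later steps are derived from this incorrect expression, so the error originates in Step 2.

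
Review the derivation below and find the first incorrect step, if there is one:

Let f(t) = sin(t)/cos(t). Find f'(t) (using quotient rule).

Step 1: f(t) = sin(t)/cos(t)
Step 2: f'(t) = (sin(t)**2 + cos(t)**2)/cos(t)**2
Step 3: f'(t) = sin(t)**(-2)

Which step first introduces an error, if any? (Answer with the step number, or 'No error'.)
Step 3

Step 3 is incorrect due to a wrong trig function.
The step shows: sin(t)**(-2)
The correct value should be: cos(t)**(-2)

Explanation: cos(t) was incorrectly written as sin(t): the term cos(t)**(-2) was incorrectly written as sin(t)**(-2)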